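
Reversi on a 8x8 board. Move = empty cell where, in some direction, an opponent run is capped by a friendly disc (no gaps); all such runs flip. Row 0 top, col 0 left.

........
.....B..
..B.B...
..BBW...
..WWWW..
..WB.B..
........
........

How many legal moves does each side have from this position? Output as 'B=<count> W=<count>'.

-- B to move --
(2,3): no bracket -> illegal
(2,5): no bracket -> illegal
(3,1): flips 1 -> legal
(3,5): flips 3 -> legal
(3,6): no bracket -> illegal
(4,1): no bracket -> illegal
(4,6): no bracket -> illegal
(5,1): flips 2 -> legal
(5,4): flips 3 -> legal
(5,6): no bracket -> illegal
(6,1): no bracket -> illegal
(6,2): flips 2 -> legal
(6,3): no bracket -> illegal
B mobility = 5
-- W to move --
(0,4): no bracket -> illegal
(0,5): no bracket -> illegal
(0,6): flips 3 -> legal
(1,1): flips 2 -> legal
(1,2): flips 2 -> legal
(1,3): no bracket -> illegal
(1,4): flips 1 -> legal
(1,6): no bracket -> illegal
(2,1): flips 1 -> legal
(2,3): flips 1 -> legal
(2,5): no bracket -> illegal
(2,6): no bracket -> illegal
(3,1): flips 2 -> legal
(3,5): no bracket -> illegal
(4,1): no bracket -> illegal
(4,6): no bracket -> illegal
(5,4): flips 1 -> legal
(5,6): no bracket -> illegal
(6,2): flips 1 -> legal
(6,3): flips 1 -> legal
(6,4): flips 1 -> legal
(6,5): flips 1 -> legal
(6,6): flips 1 -> legal
W mobility = 13

Answer: B=5 W=13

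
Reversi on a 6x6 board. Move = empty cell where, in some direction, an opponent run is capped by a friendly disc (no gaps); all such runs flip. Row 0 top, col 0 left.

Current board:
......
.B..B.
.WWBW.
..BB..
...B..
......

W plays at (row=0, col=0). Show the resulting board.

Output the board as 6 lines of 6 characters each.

Place W at (0,0); scan 8 dirs for brackets.
Dir NW: edge -> no flip
Dir N: edge -> no flip
Dir NE: edge -> no flip
Dir W: edge -> no flip
Dir E: first cell '.' (not opp) -> no flip
Dir SW: edge -> no flip
Dir S: first cell '.' (not opp) -> no flip
Dir SE: opp run (1,1) capped by W -> flip
All flips: (1,1)

Answer: W.....
.W..B.
.WWBW.
..BB..
...B..
......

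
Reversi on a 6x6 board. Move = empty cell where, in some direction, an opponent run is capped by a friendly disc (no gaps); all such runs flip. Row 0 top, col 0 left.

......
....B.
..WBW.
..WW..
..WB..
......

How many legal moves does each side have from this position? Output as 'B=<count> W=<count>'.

-- B to move --
(1,1): no bracket -> illegal
(1,2): no bracket -> illegal
(1,3): no bracket -> illegal
(1,5): no bracket -> illegal
(2,1): flips 2 -> legal
(2,5): flips 1 -> legal
(3,1): no bracket -> illegal
(3,4): flips 1 -> legal
(3,5): no bracket -> illegal
(4,1): flips 2 -> legal
(4,4): no bracket -> illegal
(5,1): no bracket -> illegal
(5,2): no bracket -> illegal
(5,3): no bracket -> illegal
B mobility = 4
-- W to move --
(0,3): no bracket -> illegal
(0,4): flips 1 -> legal
(0,5): flips 2 -> legal
(1,2): no bracket -> illegal
(1,3): flips 1 -> legal
(1,5): no bracket -> illegal
(2,5): no bracket -> illegal
(3,4): no bracket -> illegal
(4,4): flips 1 -> legal
(5,2): no bracket -> illegal
(5,3): flips 1 -> legal
(5,4): flips 1 -> legal
W mobility = 6

Answer: B=4 W=6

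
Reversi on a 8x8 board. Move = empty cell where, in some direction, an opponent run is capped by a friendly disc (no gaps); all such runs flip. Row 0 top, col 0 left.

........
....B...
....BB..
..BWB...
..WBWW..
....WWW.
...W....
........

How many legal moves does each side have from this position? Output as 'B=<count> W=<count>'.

-- B to move --
(2,2): no bracket -> illegal
(2,3): flips 1 -> legal
(3,1): no bracket -> illegal
(3,5): no bracket -> illegal
(3,6): no bracket -> illegal
(4,1): flips 1 -> legal
(4,6): flips 2 -> legal
(4,7): no bracket -> illegal
(5,1): flips 2 -> legal
(5,2): flips 1 -> legal
(5,3): no bracket -> illegal
(5,7): no bracket -> illegal
(6,2): no bracket -> illegal
(6,4): flips 2 -> legal
(6,5): flips 1 -> legal
(6,6): no bracket -> illegal
(6,7): flips 2 -> legal
(7,2): no bracket -> illegal
(7,3): no bracket -> illegal
(7,4): no bracket -> illegal
B mobility = 8
-- W to move --
(0,3): no bracket -> illegal
(0,4): flips 3 -> legal
(0,5): no bracket -> illegal
(1,3): no bracket -> illegal
(1,5): flips 1 -> legal
(1,6): no bracket -> illegal
(2,1): flips 2 -> legal
(2,2): flips 1 -> legal
(2,3): flips 1 -> legal
(2,6): no bracket -> illegal
(3,1): flips 1 -> legal
(3,5): flips 1 -> legal
(3,6): no bracket -> illegal
(4,1): no bracket -> illegal
(5,2): no bracket -> illegal
(5,3): flips 1 -> legal
W mobility = 8

Answer: B=8 W=8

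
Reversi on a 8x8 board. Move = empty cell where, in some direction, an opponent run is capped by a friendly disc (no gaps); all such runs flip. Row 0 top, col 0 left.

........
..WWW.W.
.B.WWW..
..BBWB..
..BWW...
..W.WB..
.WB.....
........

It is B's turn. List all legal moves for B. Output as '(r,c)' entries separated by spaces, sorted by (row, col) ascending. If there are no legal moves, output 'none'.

Answer: (0,2) (0,3) (0,5) (1,5) (4,5) (5,3) (6,0) (6,5)

Derivation:
(0,1): no bracket -> illegal
(0,2): flips 2 -> legal
(0,3): flips 3 -> legal
(0,4): no bracket -> illegal
(0,5): flips 2 -> legal
(0,6): no bracket -> illegal
(0,7): no bracket -> illegal
(1,1): no bracket -> illegal
(1,5): flips 2 -> legal
(1,7): no bracket -> illegal
(2,2): no bracket -> illegal
(2,6): no bracket -> illegal
(2,7): no bracket -> illegal
(3,6): no bracket -> illegal
(4,1): no bracket -> illegal
(4,5): flips 2 -> legal
(5,0): no bracket -> illegal
(5,1): no bracket -> illegal
(5,3): flips 3 -> legal
(6,0): flips 1 -> legal
(6,3): no bracket -> illegal
(6,4): no bracket -> illegal
(6,5): flips 2 -> legal
(7,0): no bracket -> illegal
(7,1): no bracket -> illegal
(7,2): no bracket -> illegal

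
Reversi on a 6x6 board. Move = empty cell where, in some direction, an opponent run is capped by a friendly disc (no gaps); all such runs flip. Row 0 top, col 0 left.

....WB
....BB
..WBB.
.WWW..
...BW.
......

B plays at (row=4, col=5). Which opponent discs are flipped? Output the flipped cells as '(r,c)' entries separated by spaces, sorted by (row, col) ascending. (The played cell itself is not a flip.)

Answer: (4,4)

Derivation:
Dir NW: first cell '.' (not opp) -> no flip
Dir N: first cell '.' (not opp) -> no flip
Dir NE: edge -> no flip
Dir W: opp run (4,4) capped by B -> flip
Dir E: edge -> no flip
Dir SW: first cell '.' (not opp) -> no flip
Dir S: first cell '.' (not opp) -> no flip
Dir SE: edge -> no flip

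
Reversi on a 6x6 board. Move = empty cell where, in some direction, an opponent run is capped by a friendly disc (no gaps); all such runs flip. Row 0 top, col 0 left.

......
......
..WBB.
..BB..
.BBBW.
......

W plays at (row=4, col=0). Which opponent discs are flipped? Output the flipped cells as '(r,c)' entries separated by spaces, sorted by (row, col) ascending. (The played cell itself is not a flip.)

Dir NW: edge -> no flip
Dir N: first cell '.' (not opp) -> no flip
Dir NE: first cell '.' (not opp) -> no flip
Dir W: edge -> no flip
Dir E: opp run (4,1) (4,2) (4,3) capped by W -> flip
Dir SW: edge -> no flip
Dir S: first cell '.' (not opp) -> no flip
Dir SE: first cell '.' (not opp) -> no flip

Answer: (4,1) (4,2) (4,3)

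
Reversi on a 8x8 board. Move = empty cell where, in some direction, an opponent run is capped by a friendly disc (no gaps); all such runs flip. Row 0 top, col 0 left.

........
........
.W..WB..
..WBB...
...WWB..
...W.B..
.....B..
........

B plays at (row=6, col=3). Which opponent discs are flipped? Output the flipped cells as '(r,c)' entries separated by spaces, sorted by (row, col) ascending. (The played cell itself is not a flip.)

Dir NW: first cell '.' (not opp) -> no flip
Dir N: opp run (5,3) (4,3) capped by B -> flip
Dir NE: first cell '.' (not opp) -> no flip
Dir W: first cell '.' (not opp) -> no flip
Dir E: first cell '.' (not opp) -> no flip
Dir SW: first cell '.' (not opp) -> no flip
Dir S: first cell '.' (not opp) -> no flip
Dir SE: first cell '.' (not opp) -> no flip

Answer: (4,3) (5,3)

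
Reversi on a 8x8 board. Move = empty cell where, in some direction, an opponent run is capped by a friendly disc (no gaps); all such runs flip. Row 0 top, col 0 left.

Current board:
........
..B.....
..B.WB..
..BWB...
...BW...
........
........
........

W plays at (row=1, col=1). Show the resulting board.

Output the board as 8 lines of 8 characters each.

Answer: ........
.WB.....
..W.WB..
..BWB...
...BW...
........
........
........

Derivation:
Place W at (1,1); scan 8 dirs for brackets.
Dir NW: first cell '.' (not opp) -> no flip
Dir N: first cell '.' (not opp) -> no flip
Dir NE: first cell '.' (not opp) -> no flip
Dir W: first cell '.' (not opp) -> no flip
Dir E: opp run (1,2), next='.' -> no flip
Dir SW: first cell '.' (not opp) -> no flip
Dir S: first cell '.' (not opp) -> no flip
Dir SE: opp run (2,2) capped by W -> flip
All flips: (2,2)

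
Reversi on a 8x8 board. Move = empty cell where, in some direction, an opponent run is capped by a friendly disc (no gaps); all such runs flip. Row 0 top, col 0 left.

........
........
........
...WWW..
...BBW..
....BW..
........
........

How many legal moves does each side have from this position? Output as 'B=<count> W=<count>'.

Answer: B=9 W=5

Derivation:
-- B to move --
(2,2): flips 1 -> legal
(2,3): flips 1 -> legal
(2,4): flips 1 -> legal
(2,5): flips 1 -> legal
(2,6): flips 1 -> legal
(3,2): no bracket -> illegal
(3,6): flips 1 -> legal
(4,2): no bracket -> illegal
(4,6): flips 1 -> legal
(5,6): flips 1 -> legal
(6,4): no bracket -> illegal
(6,5): no bracket -> illegal
(6,6): flips 1 -> legal
B mobility = 9
-- W to move --
(3,2): no bracket -> illegal
(4,2): flips 2 -> legal
(5,2): flips 1 -> legal
(5,3): flips 3 -> legal
(6,3): flips 1 -> legal
(6,4): flips 2 -> legal
(6,5): no bracket -> illegal
W mobility = 5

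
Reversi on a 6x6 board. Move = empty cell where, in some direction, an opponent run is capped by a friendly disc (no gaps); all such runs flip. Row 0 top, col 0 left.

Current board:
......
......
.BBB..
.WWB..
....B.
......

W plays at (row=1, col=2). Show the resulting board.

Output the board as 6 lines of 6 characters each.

Place W at (1,2); scan 8 dirs for brackets.
Dir NW: first cell '.' (not opp) -> no flip
Dir N: first cell '.' (not opp) -> no flip
Dir NE: first cell '.' (not opp) -> no flip
Dir W: first cell '.' (not opp) -> no flip
Dir E: first cell '.' (not opp) -> no flip
Dir SW: opp run (2,1), next='.' -> no flip
Dir S: opp run (2,2) capped by W -> flip
Dir SE: opp run (2,3), next='.' -> no flip
All flips: (2,2)

Answer: ......
..W...
.BWB..
.WWB..
....B.
......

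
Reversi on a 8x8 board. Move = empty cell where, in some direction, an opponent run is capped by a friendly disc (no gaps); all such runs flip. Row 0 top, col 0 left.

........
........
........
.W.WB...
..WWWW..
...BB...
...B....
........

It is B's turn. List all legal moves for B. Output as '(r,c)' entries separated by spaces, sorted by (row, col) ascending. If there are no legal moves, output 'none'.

(2,0): flips 2 -> legal
(2,1): no bracket -> illegal
(2,2): no bracket -> illegal
(2,3): flips 2 -> legal
(2,4): no bracket -> illegal
(3,0): no bracket -> illegal
(3,2): flips 2 -> legal
(3,5): flips 1 -> legal
(3,6): flips 1 -> legal
(4,0): no bracket -> illegal
(4,1): no bracket -> illegal
(4,6): no bracket -> illegal
(5,1): no bracket -> illegal
(5,2): flips 1 -> legal
(5,5): no bracket -> illegal
(5,6): flips 1 -> legal

Answer: (2,0) (2,3) (3,2) (3,5) (3,6) (5,2) (5,6)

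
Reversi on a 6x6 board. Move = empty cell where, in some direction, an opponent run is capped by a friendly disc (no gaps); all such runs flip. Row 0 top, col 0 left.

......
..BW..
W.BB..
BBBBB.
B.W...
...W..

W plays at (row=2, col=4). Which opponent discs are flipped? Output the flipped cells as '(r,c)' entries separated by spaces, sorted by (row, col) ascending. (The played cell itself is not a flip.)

Answer: (3,3)

Derivation:
Dir NW: first cell 'W' (not opp) -> no flip
Dir N: first cell '.' (not opp) -> no flip
Dir NE: first cell '.' (not opp) -> no flip
Dir W: opp run (2,3) (2,2), next='.' -> no flip
Dir E: first cell '.' (not opp) -> no flip
Dir SW: opp run (3,3) capped by W -> flip
Dir S: opp run (3,4), next='.' -> no flip
Dir SE: first cell '.' (not opp) -> no flip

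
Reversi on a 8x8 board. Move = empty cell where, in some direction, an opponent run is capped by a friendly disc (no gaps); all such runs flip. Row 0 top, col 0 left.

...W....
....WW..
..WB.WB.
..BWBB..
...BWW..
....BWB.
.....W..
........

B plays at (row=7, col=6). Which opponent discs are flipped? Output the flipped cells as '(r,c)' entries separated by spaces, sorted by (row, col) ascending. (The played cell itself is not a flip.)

Dir NW: opp run (6,5) capped by B -> flip
Dir N: first cell '.' (not opp) -> no flip
Dir NE: first cell '.' (not opp) -> no flip
Dir W: first cell '.' (not opp) -> no flip
Dir E: first cell '.' (not opp) -> no flip
Dir SW: edge -> no flip
Dir S: edge -> no flip
Dir SE: edge -> no flip

Answer: (6,5)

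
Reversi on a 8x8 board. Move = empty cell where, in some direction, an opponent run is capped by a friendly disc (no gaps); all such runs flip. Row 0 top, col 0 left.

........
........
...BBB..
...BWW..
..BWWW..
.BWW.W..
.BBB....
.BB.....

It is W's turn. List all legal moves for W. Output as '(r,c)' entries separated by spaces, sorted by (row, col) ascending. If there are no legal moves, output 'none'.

(1,2): flips 1 -> legal
(1,3): flips 3 -> legal
(1,4): flips 1 -> legal
(1,5): flips 1 -> legal
(1,6): flips 1 -> legal
(2,2): flips 1 -> legal
(2,6): no bracket -> illegal
(3,1): flips 1 -> legal
(3,2): flips 2 -> legal
(3,6): no bracket -> illegal
(4,0): no bracket -> illegal
(4,1): flips 1 -> legal
(5,0): flips 1 -> legal
(5,4): no bracket -> illegal
(6,0): no bracket -> illegal
(6,4): no bracket -> illegal
(7,0): flips 1 -> legal
(7,3): flips 1 -> legal
(7,4): flips 1 -> legal

Answer: (1,2) (1,3) (1,4) (1,5) (1,6) (2,2) (3,1) (3,2) (4,1) (5,0) (7,0) (7,3) (7,4)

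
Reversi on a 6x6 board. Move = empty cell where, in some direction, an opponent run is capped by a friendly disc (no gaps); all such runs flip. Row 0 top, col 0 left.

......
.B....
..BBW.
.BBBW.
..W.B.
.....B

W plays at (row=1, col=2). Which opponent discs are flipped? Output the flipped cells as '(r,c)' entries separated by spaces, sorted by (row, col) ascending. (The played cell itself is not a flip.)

Answer: (2,2) (2,3) (3,2)

Derivation:
Dir NW: first cell '.' (not opp) -> no flip
Dir N: first cell '.' (not opp) -> no flip
Dir NE: first cell '.' (not opp) -> no flip
Dir W: opp run (1,1), next='.' -> no flip
Dir E: first cell '.' (not opp) -> no flip
Dir SW: first cell '.' (not opp) -> no flip
Dir S: opp run (2,2) (3,2) capped by W -> flip
Dir SE: opp run (2,3) capped by W -> flip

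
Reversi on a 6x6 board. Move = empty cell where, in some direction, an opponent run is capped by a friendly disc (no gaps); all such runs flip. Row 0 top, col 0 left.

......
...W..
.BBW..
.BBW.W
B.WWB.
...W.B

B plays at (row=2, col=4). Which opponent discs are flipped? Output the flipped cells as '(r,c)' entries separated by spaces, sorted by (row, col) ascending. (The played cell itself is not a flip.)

Answer: (2,3)

Derivation:
Dir NW: opp run (1,3), next='.' -> no flip
Dir N: first cell '.' (not opp) -> no flip
Dir NE: first cell '.' (not opp) -> no flip
Dir W: opp run (2,3) capped by B -> flip
Dir E: first cell '.' (not opp) -> no flip
Dir SW: opp run (3,3) (4,2), next='.' -> no flip
Dir S: first cell '.' (not opp) -> no flip
Dir SE: opp run (3,5), next=edge -> no flip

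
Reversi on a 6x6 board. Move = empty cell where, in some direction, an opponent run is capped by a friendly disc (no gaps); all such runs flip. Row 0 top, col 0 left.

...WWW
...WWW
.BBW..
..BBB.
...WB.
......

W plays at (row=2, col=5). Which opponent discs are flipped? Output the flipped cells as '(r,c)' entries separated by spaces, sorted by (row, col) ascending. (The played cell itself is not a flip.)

Dir NW: first cell 'W' (not opp) -> no flip
Dir N: first cell 'W' (not opp) -> no flip
Dir NE: edge -> no flip
Dir W: first cell '.' (not opp) -> no flip
Dir E: edge -> no flip
Dir SW: opp run (3,4) capped by W -> flip
Dir S: first cell '.' (not opp) -> no flip
Dir SE: edge -> no flip

Answer: (3,4)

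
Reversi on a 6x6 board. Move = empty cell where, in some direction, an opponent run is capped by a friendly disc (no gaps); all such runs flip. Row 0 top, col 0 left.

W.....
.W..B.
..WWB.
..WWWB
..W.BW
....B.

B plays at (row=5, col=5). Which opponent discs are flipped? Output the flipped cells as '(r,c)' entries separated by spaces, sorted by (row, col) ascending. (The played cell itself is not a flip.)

Dir NW: first cell 'B' (not opp) -> no flip
Dir N: opp run (4,5) capped by B -> flip
Dir NE: edge -> no flip
Dir W: first cell 'B' (not opp) -> no flip
Dir E: edge -> no flip
Dir SW: edge -> no flip
Dir S: edge -> no flip
Dir SE: edge -> no flip

Answer: (4,5)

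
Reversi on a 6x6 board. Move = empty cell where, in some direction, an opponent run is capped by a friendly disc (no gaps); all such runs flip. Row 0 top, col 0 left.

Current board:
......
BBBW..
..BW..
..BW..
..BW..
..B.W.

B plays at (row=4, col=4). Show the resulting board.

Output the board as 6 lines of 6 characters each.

Answer: ......
BBBW..
..BW..
..BB..
..BBB.
..B.W.

Derivation:
Place B at (4,4); scan 8 dirs for brackets.
Dir NW: opp run (3,3) capped by B -> flip
Dir N: first cell '.' (not opp) -> no flip
Dir NE: first cell '.' (not opp) -> no flip
Dir W: opp run (4,3) capped by B -> flip
Dir E: first cell '.' (not opp) -> no flip
Dir SW: first cell '.' (not opp) -> no flip
Dir S: opp run (5,4), next=edge -> no flip
Dir SE: first cell '.' (not opp) -> no flip
All flips: (3,3) (4,3)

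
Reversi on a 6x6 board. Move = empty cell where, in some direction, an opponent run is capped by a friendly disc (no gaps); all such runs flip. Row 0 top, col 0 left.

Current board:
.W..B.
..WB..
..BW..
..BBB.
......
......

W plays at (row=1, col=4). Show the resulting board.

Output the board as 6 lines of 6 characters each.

Answer: .W..B.
..WWW.
..BW..
..BBB.
......
......

Derivation:
Place W at (1,4); scan 8 dirs for brackets.
Dir NW: first cell '.' (not opp) -> no flip
Dir N: opp run (0,4), next=edge -> no flip
Dir NE: first cell '.' (not opp) -> no flip
Dir W: opp run (1,3) capped by W -> flip
Dir E: first cell '.' (not opp) -> no flip
Dir SW: first cell 'W' (not opp) -> no flip
Dir S: first cell '.' (not opp) -> no flip
Dir SE: first cell '.' (not opp) -> no flip
All flips: (1,3)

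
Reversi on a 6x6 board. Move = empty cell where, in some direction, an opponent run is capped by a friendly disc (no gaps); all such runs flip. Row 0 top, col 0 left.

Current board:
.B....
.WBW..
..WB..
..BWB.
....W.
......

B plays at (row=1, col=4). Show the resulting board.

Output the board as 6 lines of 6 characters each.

Place B at (1,4); scan 8 dirs for brackets.
Dir NW: first cell '.' (not opp) -> no flip
Dir N: first cell '.' (not opp) -> no flip
Dir NE: first cell '.' (not opp) -> no flip
Dir W: opp run (1,3) capped by B -> flip
Dir E: first cell '.' (not opp) -> no flip
Dir SW: first cell 'B' (not opp) -> no flip
Dir S: first cell '.' (not opp) -> no flip
Dir SE: first cell '.' (not opp) -> no flip
All flips: (1,3)

Answer: .B....
.WBBB.
..WB..
..BWB.
....W.
......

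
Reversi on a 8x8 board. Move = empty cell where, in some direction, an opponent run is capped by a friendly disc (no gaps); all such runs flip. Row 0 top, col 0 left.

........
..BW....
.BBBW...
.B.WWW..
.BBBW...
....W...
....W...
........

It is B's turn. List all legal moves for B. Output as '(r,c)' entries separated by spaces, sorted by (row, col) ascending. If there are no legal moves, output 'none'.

Answer: (0,3) (0,4) (1,4) (1,5) (2,5) (4,5) (5,5) (6,5)

Derivation:
(0,2): no bracket -> illegal
(0,3): flips 1 -> legal
(0,4): flips 1 -> legal
(1,4): flips 1 -> legal
(1,5): flips 2 -> legal
(2,5): flips 2 -> legal
(2,6): no bracket -> illegal
(3,2): no bracket -> illegal
(3,6): no bracket -> illegal
(4,5): flips 2 -> legal
(4,6): no bracket -> illegal
(5,3): no bracket -> illegal
(5,5): flips 2 -> legal
(6,3): no bracket -> illegal
(6,5): flips 1 -> legal
(7,3): no bracket -> illegal
(7,4): no bracket -> illegal
(7,5): no bracket -> illegal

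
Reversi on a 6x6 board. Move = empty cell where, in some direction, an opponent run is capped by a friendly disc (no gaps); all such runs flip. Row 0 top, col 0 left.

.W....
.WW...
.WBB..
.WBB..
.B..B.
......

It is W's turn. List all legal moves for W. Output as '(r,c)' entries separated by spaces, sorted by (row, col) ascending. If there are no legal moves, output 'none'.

Answer: (1,3) (2,4) (3,4) (4,2) (4,3) (5,1) (5,5)

Derivation:
(1,3): flips 1 -> legal
(1,4): no bracket -> illegal
(2,4): flips 2 -> legal
(3,0): no bracket -> illegal
(3,4): flips 3 -> legal
(3,5): no bracket -> illegal
(4,0): no bracket -> illegal
(4,2): flips 2 -> legal
(4,3): flips 1 -> legal
(4,5): no bracket -> illegal
(5,0): no bracket -> illegal
(5,1): flips 1 -> legal
(5,2): no bracket -> illegal
(5,3): no bracket -> illegal
(5,4): no bracket -> illegal
(5,5): flips 3 -> legal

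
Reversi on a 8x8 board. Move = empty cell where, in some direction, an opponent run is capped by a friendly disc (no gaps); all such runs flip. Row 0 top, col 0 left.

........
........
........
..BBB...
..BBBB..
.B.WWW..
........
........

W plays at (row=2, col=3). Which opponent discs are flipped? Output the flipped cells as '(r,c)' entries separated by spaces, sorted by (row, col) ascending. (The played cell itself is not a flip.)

Dir NW: first cell '.' (not opp) -> no flip
Dir N: first cell '.' (not opp) -> no flip
Dir NE: first cell '.' (not opp) -> no flip
Dir W: first cell '.' (not opp) -> no flip
Dir E: first cell '.' (not opp) -> no flip
Dir SW: opp run (3,2), next='.' -> no flip
Dir S: opp run (3,3) (4,3) capped by W -> flip
Dir SE: opp run (3,4) (4,5), next='.' -> no flip

Answer: (3,3) (4,3)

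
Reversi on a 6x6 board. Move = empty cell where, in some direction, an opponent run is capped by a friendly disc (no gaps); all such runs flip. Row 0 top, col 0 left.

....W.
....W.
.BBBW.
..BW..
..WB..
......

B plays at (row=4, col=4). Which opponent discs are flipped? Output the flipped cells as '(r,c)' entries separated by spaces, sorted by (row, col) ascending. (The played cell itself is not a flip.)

Answer: (3,3)

Derivation:
Dir NW: opp run (3,3) capped by B -> flip
Dir N: first cell '.' (not opp) -> no flip
Dir NE: first cell '.' (not opp) -> no flip
Dir W: first cell 'B' (not opp) -> no flip
Dir E: first cell '.' (not opp) -> no flip
Dir SW: first cell '.' (not opp) -> no flip
Dir S: first cell '.' (not opp) -> no flip
Dir SE: first cell '.' (not opp) -> no flip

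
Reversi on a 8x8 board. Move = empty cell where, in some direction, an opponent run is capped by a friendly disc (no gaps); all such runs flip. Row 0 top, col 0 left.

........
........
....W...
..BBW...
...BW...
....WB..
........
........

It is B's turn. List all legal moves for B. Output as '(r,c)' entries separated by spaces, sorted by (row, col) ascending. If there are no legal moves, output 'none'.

Answer: (1,5) (2,5) (3,5) (4,5) (5,3) (6,5)

Derivation:
(1,3): no bracket -> illegal
(1,4): no bracket -> illegal
(1,5): flips 1 -> legal
(2,3): no bracket -> illegal
(2,5): flips 1 -> legal
(3,5): flips 1 -> legal
(4,5): flips 1 -> legal
(5,3): flips 1 -> legal
(6,3): no bracket -> illegal
(6,4): no bracket -> illegal
(6,5): flips 1 -> legal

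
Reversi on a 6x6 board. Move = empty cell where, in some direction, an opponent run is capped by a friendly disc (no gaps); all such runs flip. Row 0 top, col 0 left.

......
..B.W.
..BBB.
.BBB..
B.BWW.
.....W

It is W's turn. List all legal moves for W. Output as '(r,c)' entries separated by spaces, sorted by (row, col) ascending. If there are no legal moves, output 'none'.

Answer: (1,1) (1,3) (2,1) (3,4) (4,1)

Derivation:
(0,1): no bracket -> illegal
(0,2): no bracket -> illegal
(0,3): no bracket -> illegal
(1,1): flips 2 -> legal
(1,3): flips 2 -> legal
(1,5): no bracket -> illegal
(2,0): no bracket -> illegal
(2,1): flips 1 -> legal
(2,5): no bracket -> illegal
(3,0): no bracket -> illegal
(3,4): flips 1 -> legal
(3,5): no bracket -> illegal
(4,1): flips 3 -> legal
(5,0): no bracket -> illegal
(5,1): no bracket -> illegal
(5,2): no bracket -> illegal
(5,3): no bracket -> illegal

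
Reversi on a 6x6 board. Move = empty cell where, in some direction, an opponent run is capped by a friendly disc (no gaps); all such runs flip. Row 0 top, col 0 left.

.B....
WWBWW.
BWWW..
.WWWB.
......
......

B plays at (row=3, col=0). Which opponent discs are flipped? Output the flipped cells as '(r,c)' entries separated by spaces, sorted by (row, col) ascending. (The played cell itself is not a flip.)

Dir NW: edge -> no flip
Dir N: first cell 'B' (not opp) -> no flip
Dir NE: opp run (2,1) capped by B -> flip
Dir W: edge -> no flip
Dir E: opp run (3,1) (3,2) (3,3) capped by B -> flip
Dir SW: edge -> no flip
Dir S: first cell '.' (not opp) -> no flip
Dir SE: first cell '.' (not opp) -> no flip

Answer: (2,1) (3,1) (3,2) (3,3)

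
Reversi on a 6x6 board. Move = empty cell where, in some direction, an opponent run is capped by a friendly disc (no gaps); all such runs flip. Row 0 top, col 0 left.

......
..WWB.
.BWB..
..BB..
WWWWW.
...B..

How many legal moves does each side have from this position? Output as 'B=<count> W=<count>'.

-- B to move --
(0,1): flips 1 -> legal
(0,2): flips 2 -> legal
(0,3): flips 2 -> legal
(0,4): no bracket -> illegal
(1,1): flips 3 -> legal
(2,4): no bracket -> illegal
(3,0): no bracket -> illegal
(3,1): flips 1 -> legal
(3,4): no bracket -> illegal
(3,5): flips 1 -> legal
(4,5): no bracket -> illegal
(5,0): flips 1 -> legal
(5,1): flips 1 -> legal
(5,2): flips 1 -> legal
(5,4): flips 1 -> legal
(5,5): flips 1 -> legal
B mobility = 11
-- W to move --
(0,3): no bracket -> illegal
(0,4): no bracket -> illegal
(0,5): flips 3 -> legal
(1,0): flips 2 -> legal
(1,1): no bracket -> illegal
(1,5): flips 1 -> legal
(2,0): flips 1 -> legal
(2,4): flips 2 -> legal
(2,5): no bracket -> illegal
(3,0): flips 1 -> legal
(3,1): no bracket -> illegal
(3,4): flips 1 -> legal
(5,2): no bracket -> illegal
(5,4): no bracket -> illegal
W mobility = 7

Answer: B=11 W=7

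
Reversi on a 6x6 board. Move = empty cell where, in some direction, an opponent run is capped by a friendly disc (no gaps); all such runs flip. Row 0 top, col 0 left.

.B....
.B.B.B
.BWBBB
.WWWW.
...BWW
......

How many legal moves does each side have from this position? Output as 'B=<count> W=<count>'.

-- B to move --
(1,2): no bracket -> illegal
(2,0): no bracket -> illegal
(3,0): no bracket -> illegal
(3,5): no bracket -> illegal
(4,0): flips 2 -> legal
(4,1): flips 2 -> legal
(4,2): flips 1 -> legal
(5,3): no bracket -> illegal
(5,4): flips 2 -> legal
(5,5): flips 3 -> legal
B mobility = 5
-- W to move --
(0,0): flips 1 -> legal
(0,2): no bracket -> illegal
(0,3): flips 2 -> legal
(0,4): flips 1 -> legal
(0,5): no bracket -> illegal
(1,0): flips 1 -> legal
(1,2): flips 1 -> legal
(1,4): flips 2 -> legal
(2,0): flips 1 -> legal
(3,0): no bracket -> illegal
(3,5): no bracket -> illegal
(4,2): flips 1 -> legal
(5,2): flips 1 -> legal
(5,3): flips 1 -> legal
(5,4): flips 1 -> legal
W mobility = 11

Answer: B=5 W=11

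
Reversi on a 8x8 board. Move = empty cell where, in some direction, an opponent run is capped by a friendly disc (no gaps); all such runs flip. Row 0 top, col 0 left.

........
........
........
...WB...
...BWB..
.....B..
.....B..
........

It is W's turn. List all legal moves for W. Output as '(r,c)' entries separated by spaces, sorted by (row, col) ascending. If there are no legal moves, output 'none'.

Answer: (2,4) (3,5) (4,2) (4,6) (5,3) (6,6)

Derivation:
(2,3): no bracket -> illegal
(2,4): flips 1 -> legal
(2,5): no bracket -> illegal
(3,2): no bracket -> illegal
(3,5): flips 1 -> legal
(3,6): no bracket -> illegal
(4,2): flips 1 -> legal
(4,6): flips 1 -> legal
(5,2): no bracket -> illegal
(5,3): flips 1 -> legal
(5,4): no bracket -> illegal
(5,6): no bracket -> illegal
(6,4): no bracket -> illegal
(6,6): flips 1 -> legal
(7,4): no bracket -> illegal
(7,5): no bracket -> illegal
(7,6): no bracket -> illegal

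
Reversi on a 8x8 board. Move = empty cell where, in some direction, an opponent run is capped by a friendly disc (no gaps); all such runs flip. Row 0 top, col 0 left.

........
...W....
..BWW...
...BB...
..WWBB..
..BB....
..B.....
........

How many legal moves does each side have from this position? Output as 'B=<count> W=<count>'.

Answer: B=10 W=10

Derivation:
-- B to move --
(0,2): no bracket -> illegal
(0,3): flips 2 -> legal
(0,4): flips 1 -> legal
(1,2): flips 1 -> legal
(1,4): flips 1 -> legal
(1,5): flips 1 -> legal
(2,5): flips 2 -> legal
(3,1): flips 1 -> legal
(3,2): flips 1 -> legal
(3,5): no bracket -> illegal
(4,1): flips 2 -> legal
(5,1): flips 1 -> legal
(5,4): no bracket -> illegal
B mobility = 10
-- W to move --
(1,1): no bracket -> illegal
(1,2): no bracket -> illegal
(2,1): flips 1 -> legal
(2,5): flips 1 -> legal
(3,1): flips 1 -> legal
(3,2): no bracket -> illegal
(3,5): no bracket -> illegal
(3,6): no bracket -> illegal
(4,1): no bracket -> illegal
(4,6): flips 2 -> legal
(5,1): no bracket -> illegal
(5,4): flips 2 -> legal
(5,5): no bracket -> illegal
(5,6): flips 2 -> legal
(6,1): flips 1 -> legal
(6,3): flips 1 -> legal
(6,4): flips 1 -> legal
(7,1): no bracket -> illegal
(7,2): flips 2 -> legal
(7,3): no bracket -> illegal
W mobility = 10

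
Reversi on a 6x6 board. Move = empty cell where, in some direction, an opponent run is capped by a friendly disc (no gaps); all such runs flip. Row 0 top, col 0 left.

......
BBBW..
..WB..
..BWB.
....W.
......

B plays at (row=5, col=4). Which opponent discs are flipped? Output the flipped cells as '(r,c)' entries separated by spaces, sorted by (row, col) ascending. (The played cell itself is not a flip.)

Dir NW: first cell '.' (not opp) -> no flip
Dir N: opp run (4,4) capped by B -> flip
Dir NE: first cell '.' (not opp) -> no flip
Dir W: first cell '.' (not opp) -> no flip
Dir E: first cell '.' (not opp) -> no flip
Dir SW: edge -> no flip
Dir S: edge -> no flip
Dir SE: edge -> no flip

Answer: (4,4)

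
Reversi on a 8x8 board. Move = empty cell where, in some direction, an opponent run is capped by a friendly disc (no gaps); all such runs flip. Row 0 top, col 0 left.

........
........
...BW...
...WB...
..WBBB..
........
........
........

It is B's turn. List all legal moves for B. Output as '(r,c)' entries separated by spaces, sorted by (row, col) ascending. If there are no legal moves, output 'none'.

(1,3): no bracket -> illegal
(1,4): flips 1 -> legal
(1,5): no bracket -> illegal
(2,2): flips 1 -> legal
(2,5): flips 1 -> legal
(3,1): no bracket -> illegal
(3,2): flips 1 -> legal
(3,5): no bracket -> illegal
(4,1): flips 1 -> legal
(5,1): no bracket -> illegal
(5,2): no bracket -> illegal
(5,3): no bracket -> illegal

Answer: (1,4) (2,2) (2,5) (3,2) (4,1)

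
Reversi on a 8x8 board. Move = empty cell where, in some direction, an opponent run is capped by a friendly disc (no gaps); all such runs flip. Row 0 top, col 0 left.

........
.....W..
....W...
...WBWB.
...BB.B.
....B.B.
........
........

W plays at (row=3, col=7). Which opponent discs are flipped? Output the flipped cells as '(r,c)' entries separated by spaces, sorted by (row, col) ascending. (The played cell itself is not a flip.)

Answer: (3,6)

Derivation:
Dir NW: first cell '.' (not opp) -> no flip
Dir N: first cell '.' (not opp) -> no flip
Dir NE: edge -> no flip
Dir W: opp run (3,6) capped by W -> flip
Dir E: edge -> no flip
Dir SW: opp run (4,6), next='.' -> no flip
Dir S: first cell '.' (not opp) -> no flip
Dir SE: edge -> no flip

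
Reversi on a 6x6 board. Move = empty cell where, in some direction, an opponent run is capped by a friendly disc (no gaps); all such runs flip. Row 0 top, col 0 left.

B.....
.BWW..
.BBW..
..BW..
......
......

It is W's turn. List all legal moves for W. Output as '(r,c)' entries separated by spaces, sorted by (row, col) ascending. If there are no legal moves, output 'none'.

Answer: (1,0) (2,0) (3,0) (3,1) (4,1) (4,2)

Derivation:
(0,1): no bracket -> illegal
(0,2): no bracket -> illegal
(1,0): flips 1 -> legal
(2,0): flips 2 -> legal
(3,0): flips 1 -> legal
(3,1): flips 2 -> legal
(4,1): flips 1 -> legal
(4,2): flips 2 -> legal
(4,3): no bracket -> illegal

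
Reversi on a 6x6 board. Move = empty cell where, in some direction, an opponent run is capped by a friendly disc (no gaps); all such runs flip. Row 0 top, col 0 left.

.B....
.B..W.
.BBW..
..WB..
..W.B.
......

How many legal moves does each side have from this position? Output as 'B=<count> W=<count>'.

Answer: B=6 W=6

Derivation:
-- B to move --
(0,3): no bracket -> illegal
(0,4): no bracket -> illegal
(0,5): no bracket -> illegal
(1,2): no bracket -> illegal
(1,3): flips 1 -> legal
(1,5): no bracket -> illegal
(2,4): flips 1 -> legal
(2,5): no bracket -> illegal
(3,1): flips 1 -> legal
(3,4): no bracket -> illegal
(4,1): no bracket -> illegal
(4,3): flips 1 -> legal
(5,1): flips 1 -> legal
(5,2): flips 2 -> legal
(5,3): no bracket -> illegal
B mobility = 6
-- W to move --
(0,0): no bracket -> illegal
(0,2): no bracket -> illegal
(1,0): flips 1 -> legal
(1,2): flips 1 -> legal
(1,3): no bracket -> illegal
(2,0): flips 2 -> legal
(2,4): flips 1 -> legal
(3,0): no bracket -> illegal
(3,1): no bracket -> illegal
(3,4): flips 1 -> legal
(3,5): no bracket -> illegal
(4,3): flips 1 -> legal
(4,5): no bracket -> illegal
(5,3): no bracket -> illegal
(5,4): no bracket -> illegal
(5,5): no bracket -> illegal
W mobility = 6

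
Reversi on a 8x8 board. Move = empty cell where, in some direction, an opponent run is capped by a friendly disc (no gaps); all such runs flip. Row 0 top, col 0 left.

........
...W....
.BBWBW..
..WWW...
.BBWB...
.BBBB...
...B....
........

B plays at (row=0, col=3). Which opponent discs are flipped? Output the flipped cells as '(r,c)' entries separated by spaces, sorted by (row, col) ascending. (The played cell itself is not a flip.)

Dir NW: edge -> no flip
Dir N: edge -> no flip
Dir NE: edge -> no flip
Dir W: first cell '.' (not opp) -> no flip
Dir E: first cell '.' (not opp) -> no flip
Dir SW: first cell '.' (not opp) -> no flip
Dir S: opp run (1,3) (2,3) (3,3) (4,3) capped by B -> flip
Dir SE: first cell '.' (not opp) -> no flip

Answer: (1,3) (2,3) (3,3) (4,3)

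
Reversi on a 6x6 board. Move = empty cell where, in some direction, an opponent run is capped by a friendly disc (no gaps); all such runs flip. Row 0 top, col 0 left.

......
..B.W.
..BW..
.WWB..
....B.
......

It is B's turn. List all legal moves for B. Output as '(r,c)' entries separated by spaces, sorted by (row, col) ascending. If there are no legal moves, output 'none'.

Answer: (1,3) (2,4) (3,0) (3,4) (4,0) (4,2)

Derivation:
(0,3): no bracket -> illegal
(0,4): no bracket -> illegal
(0,5): no bracket -> illegal
(1,3): flips 1 -> legal
(1,5): no bracket -> illegal
(2,0): no bracket -> illegal
(2,1): no bracket -> illegal
(2,4): flips 1 -> legal
(2,5): no bracket -> illegal
(3,0): flips 2 -> legal
(3,4): flips 1 -> legal
(4,0): flips 1 -> legal
(4,1): no bracket -> illegal
(4,2): flips 1 -> legal
(4,3): no bracket -> illegal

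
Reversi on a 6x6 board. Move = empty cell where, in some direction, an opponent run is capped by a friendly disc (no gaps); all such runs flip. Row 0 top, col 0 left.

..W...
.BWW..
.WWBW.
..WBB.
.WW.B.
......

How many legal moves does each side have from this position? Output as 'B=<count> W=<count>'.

Answer: B=9 W=10

Derivation:
-- B to move --
(0,1): flips 1 -> legal
(0,3): flips 1 -> legal
(0,4): no bracket -> illegal
(1,0): no bracket -> illegal
(1,4): flips 3 -> legal
(1,5): flips 1 -> legal
(2,0): flips 2 -> legal
(2,5): flips 1 -> legal
(3,0): no bracket -> illegal
(3,1): flips 2 -> legal
(3,5): no bracket -> illegal
(4,0): no bracket -> illegal
(4,3): no bracket -> illegal
(5,0): flips 2 -> legal
(5,1): flips 1 -> legal
(5,2): no bracket -> illegal
(5,3): no bracket -> illegal
B mobility = 9
-- W to move --
(0,0): flips 1 -> legal
(0,1): flips 1 -> legal
(1,0): flips 1 -> legal
(1,4): flips 1 -> legal
(2,0): flips 1 -> legal
(2,5): no bracket -> illegal
(3,5): flips 2 -> legal
(4,3): flips 2 -> legal
(4,5): flips 2 -> legal
(5,3): no bracket -> illegal
(5,4): flips 2 -> legal
(5,5): flips 2 -> legal
W mobility = 10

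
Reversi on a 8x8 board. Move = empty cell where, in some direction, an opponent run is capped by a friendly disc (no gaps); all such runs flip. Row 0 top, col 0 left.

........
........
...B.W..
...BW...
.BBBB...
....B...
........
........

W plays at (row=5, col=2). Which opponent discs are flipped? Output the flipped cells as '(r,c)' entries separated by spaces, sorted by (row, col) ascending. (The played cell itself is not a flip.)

Answer: (4,3)

Derivation:
Dir NW: opp run (4,1), next='.' -> no flip
Dir N: opp run (4,2), next='.' -> no flip
Dir NE: opp run (4,3) capped by W -> flip
Dir W: first cell '.' (not opp) -> no flip
Dir E: first cell '.' (not opp) -> no flip
Dir SW: first cell '.' (not opp) -> no flip
Dir S: first cell '.' (not opp) -> no flip
Dir SE: first cell '.' (not opp) -> no flip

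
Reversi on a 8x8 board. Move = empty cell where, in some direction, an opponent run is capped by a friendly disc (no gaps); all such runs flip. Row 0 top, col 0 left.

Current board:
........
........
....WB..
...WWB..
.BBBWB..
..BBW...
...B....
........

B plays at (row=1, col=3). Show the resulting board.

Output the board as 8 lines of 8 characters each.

Place B at (1,3); scan 8 dirs for brackets.
Dir NW: first cell '.' (not opp) -> no flip
Dir N: first cell '.' (not opp) -> no flip
Dir NE: first cell '.' (not opp) -> no flip
Dir W: first cell '.' (not opp) -> no flip
Dir E: first cell '.' (not opp) -> no flip
Dir SW: first cell '.' (not opp) -> no flip
Dir S: first cell '.' (not opp) -> no flip
Dir SE: opp run (2,4) capped by B -> flip
All flips: (2,4)

Answer: ........
...B....
....BB..
...WWB..
.BBBWB..
..BBW...
...B....
........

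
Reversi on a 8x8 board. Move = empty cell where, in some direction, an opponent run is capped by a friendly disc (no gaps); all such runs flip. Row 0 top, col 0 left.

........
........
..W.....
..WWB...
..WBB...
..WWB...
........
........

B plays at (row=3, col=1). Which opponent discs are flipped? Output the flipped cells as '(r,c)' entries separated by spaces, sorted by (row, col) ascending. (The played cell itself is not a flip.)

Answer: (3,2) (3,3)

Derivation:
Dir NW: first cell '.' (not opp) -> no flip
Dir N: first cell '.' (not opp) -> no flip
Dir NE: opp run (2,2), next='.' -> no flip
Dir W: first cell '.' (not opp) -> no flip
Dir E: opp run (3,2) (3,3) capped by B -> flip
Dir SW: first cell '.' (not opp) -> no flip
Dir S: first cell '.' (not opp) -> no flip
Dir SE: opp run (4,2) (5,3), next='.' -> no flip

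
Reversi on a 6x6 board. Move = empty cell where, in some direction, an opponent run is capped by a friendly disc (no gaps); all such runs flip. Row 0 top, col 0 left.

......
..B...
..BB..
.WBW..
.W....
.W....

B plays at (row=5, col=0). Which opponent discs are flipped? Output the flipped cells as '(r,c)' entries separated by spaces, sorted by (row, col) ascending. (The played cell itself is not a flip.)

Dir NW: edge -> no flip
Dir N: first cell '.' (not opp) -> no flip
Dir NE: opp run (4,1) capped by B -> flip
Dir W: edge -> no flip
Dir E: opp run (5,1), next='.' -> no flip
Dir SW: edge -> no flip
Dir S: edge -> no flip
Dir SE: edge -> no flip

Answer: (4,1)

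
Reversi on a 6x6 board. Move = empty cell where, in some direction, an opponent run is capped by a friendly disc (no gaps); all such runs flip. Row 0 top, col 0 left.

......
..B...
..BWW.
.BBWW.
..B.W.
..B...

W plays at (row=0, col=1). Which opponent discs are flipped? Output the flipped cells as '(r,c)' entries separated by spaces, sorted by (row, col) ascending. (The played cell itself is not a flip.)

Dir NW: edge -> no flip
Dir N: edge -> no flip
Dir NE: edge -> no flip
Dir W: first cell '.' (not opp) -> no flip
Dir E: first cell '.' (not opp) -> no flip
Dir SW: first cell '.' (not opp) -> no flip
Dir S: first cell '.' (not opp) -> no flip
Dir SE: opp run (1,2) capped by W -> flip

Answer: (1,2)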